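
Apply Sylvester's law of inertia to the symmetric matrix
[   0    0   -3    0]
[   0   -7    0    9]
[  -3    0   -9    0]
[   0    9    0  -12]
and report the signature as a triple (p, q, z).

step 0: pivot -7 → sign −
step 1: pivot -9 → sign −
step 2: pivot 1 → sign +
step 3: pivot -3/7 → sign −
signature = (1, 3, 0)

Answer: (1, 3, 0)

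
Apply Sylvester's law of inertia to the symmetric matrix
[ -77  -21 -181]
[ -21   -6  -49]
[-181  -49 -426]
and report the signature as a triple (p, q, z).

step 0: pivot -77 → sign −
step 1: pivot -3/11 → sign −
step 2: pivot -1/21 → sign −
signature = (0, 3, 0)

Answer: (0, 3, 0)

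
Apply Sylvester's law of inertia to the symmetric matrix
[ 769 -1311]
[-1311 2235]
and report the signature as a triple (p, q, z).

Answer: (1, 1, 0)

Derivation:
step 0: pivot 769 → sign +
step 1: pivot -6/769 → sign −
signature = (1, 1, 0)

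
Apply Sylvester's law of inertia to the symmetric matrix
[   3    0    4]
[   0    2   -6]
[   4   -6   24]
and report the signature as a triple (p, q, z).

Answer: (3, 0, 0)

Derivation:
step 0: pivot 3 → sign +
step 1: pivot 2 → sign +
step 2: pivot 2/3 → sign +
signature = (3, 0, 0)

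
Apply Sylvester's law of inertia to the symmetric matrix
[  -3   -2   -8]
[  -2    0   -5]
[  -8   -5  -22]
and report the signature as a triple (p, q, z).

Answer: (1, 2, 0)

Derivation:
step 0: pivot -3 → sign −
step 1: pivot 4/3 → sign +
step 2: pivot -3/4 → sign −
signature = (1, 2, 0)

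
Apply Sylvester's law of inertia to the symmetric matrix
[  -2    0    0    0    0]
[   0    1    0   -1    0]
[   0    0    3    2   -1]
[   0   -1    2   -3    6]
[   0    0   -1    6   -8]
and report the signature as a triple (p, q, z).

Answer: (2, 2, 1)

Derivation:
step 0: pivot -2 → sign −
step 1: pivot 1 → sign +
step 2: pivot 3 → sign +
step 3: pivot -16/3 → sign −
step 4: row/col 4 already zero → sign 0
signature = (2, 2, 1)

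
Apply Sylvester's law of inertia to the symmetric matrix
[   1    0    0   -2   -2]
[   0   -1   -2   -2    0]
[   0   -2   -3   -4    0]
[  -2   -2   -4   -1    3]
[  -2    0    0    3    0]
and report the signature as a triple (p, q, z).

Answer: (2, 3, 0)

Derivation:
step 0: pivot 1 → sign +
step 1: pivot -1 → sign −
step 2: pivot 1 → sign +
step 3: pivot -1 → sign −
step 4: pivot -3 → sign −
signature = (2, 3, 0)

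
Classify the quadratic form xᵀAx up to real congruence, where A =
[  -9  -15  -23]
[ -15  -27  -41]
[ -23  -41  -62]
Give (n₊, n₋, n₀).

step 0: pivot -9 → sign −
step 1: pivot -2 → sign −
step 2: pivot 1/3 → sign +
signature = (1, 2, 0)

Answer: (1, 2, 0)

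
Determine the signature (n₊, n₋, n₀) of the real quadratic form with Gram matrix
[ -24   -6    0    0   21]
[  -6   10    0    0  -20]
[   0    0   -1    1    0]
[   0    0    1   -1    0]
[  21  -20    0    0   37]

step 0: pivot -24 → sign −
step 1: pivot 23/2 → sign +
step 2: pivot -1 → sign −
step 3: pivot -3/46 → sign −
step 4: row/col 4 already zero → sign 0
signature = (1, 3, 1)

Answer: (1, 3, 1)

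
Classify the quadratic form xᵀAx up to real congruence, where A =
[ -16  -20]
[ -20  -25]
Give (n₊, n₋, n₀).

Answer: (0, 1, 1)

Derivation:
step 0: pivot -16 → sign −
step 1: row/col 1 already zero → sign 0
signature = (0, 1, 1)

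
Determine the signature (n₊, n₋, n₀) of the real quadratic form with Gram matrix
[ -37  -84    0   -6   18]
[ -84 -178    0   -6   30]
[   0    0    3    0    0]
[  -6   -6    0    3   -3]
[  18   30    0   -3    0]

Answer: (3, 2, 0)

Derivation:
step 0: pivot -37 → sign −
step 1: pivot 470/37 → sign +
step 2: pivot 3 → sign +
step 3: pivot -3/5 → sign −
step 4: pivot 3/47 → sign +
signature = (3, 2, 0)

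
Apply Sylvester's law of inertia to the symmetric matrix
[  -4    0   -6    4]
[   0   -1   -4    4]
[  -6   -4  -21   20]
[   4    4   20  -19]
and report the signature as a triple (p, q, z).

Answer: (1, 2, 1)

Derivation:
step 0: pivot -4 → sign −
step 1: pivot -1 → sign −
step 2: pivot 4 → sign +
step 3: row/col 3 already zero → sign 0
signature = (1, 2, 1)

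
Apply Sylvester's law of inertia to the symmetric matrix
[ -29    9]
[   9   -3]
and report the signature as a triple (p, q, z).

step 0: pivot -29 → sign −
step 1: pivot -6/29 → sign −
signature = (0, 2, 0)

Answer: (0, 2, 0)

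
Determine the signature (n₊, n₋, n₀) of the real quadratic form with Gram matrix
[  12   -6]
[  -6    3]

step 0: pivot 12 → sign +
step 1: row/col 1 already zero → sign 0
signature = (1, 0, 1)

Answer: (1, 0, 1)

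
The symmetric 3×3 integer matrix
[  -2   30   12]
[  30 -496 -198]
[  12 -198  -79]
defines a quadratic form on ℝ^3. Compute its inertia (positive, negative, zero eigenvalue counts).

step 0: pivot -2 → sign −
step 1: pivot -46 → sign −
step 2: pivot 1/23 → sign +
signature = (1, 2, 0)

Answer: (1, 2, 0)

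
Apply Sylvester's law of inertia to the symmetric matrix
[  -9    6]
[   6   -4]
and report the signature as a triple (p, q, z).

step 0: pivot -9 → sign −
step 1: row/col 1 already zero → sign 0
signature = (0, 1, 1)

Answer: (0, 1, 1)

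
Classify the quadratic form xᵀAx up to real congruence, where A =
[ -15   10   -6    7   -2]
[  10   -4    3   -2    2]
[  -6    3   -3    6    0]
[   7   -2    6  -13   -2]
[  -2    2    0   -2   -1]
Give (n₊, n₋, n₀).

step 0: pivot -15 → sign −
step 1: pivot 8/3 → sign +
step 2: pivot -39/40 → sign −
step 3: pivot 74/13 → sign +
step 4: pivot 3/37 → sign +
signature = (3, 2, 0)

Answer: (3, 2, 0)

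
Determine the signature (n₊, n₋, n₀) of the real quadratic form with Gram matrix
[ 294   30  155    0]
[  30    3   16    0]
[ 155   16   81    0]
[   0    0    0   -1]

Answer: (1, 3, 0)

Derivation:
step 0: pivot 294 → sign +
step 1: pivot -3/49 → sign −
step 2: pivot -1/6 → sign −
step 3: pivot -1 → sign −
signature = (1, 3, 0)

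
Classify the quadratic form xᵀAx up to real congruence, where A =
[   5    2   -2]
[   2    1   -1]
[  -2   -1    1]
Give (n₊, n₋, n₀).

step 0: pivot 5 → sign +
step 1: pivot 1/5 → sign +
step 2: row/col 2 already zero → sign 0
signature = (2, 0, 1)

Answer: (2, 0, 1)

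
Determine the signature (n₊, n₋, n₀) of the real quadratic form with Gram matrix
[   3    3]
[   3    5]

Answer: (2, 0, 0)

Derivation:
step 0: pivot 3 → sign +
step 1: pivot 2 → sign +
signature = (2, 0, 0)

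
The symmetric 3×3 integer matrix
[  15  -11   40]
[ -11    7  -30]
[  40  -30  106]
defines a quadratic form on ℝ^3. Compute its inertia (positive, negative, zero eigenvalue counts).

step 0: pivot 15 → sign +
step 1: pivot -16/15 → sign −
step 2: pivot -1/4 → sign −
signature = (1, 2, 0)

Answer: (1, 2, 0)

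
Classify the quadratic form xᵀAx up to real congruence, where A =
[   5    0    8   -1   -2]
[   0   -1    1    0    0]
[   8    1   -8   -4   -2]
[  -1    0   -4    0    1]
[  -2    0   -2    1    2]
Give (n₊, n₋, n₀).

Answer: (2, 3, 0)

Derivation:
step 0: pivot 5 → sign +
step 1: pivot -1 → sign −
step 2: pivot -99/5 → sign −
step 3: pivot 1/11 → sign +
step 4: pivot -1 → sign −
signature = (2, 3, 0)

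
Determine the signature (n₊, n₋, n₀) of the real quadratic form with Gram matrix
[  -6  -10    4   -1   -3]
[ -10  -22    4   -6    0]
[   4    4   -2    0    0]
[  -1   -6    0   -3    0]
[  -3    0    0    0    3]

step 0: pivot -6 → sign −
step 1: pivot -16/3 → sign −
step 2: pivot 2 → sign +
step 3: pivot -7/16 → sign −
step 4: pivot -6/7 → sign −
signature = (1, 4, 0)

Answer: (1, 4, 0)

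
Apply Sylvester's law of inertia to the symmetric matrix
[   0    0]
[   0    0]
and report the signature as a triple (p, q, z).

Answer: (0, 0, 2)

Derivation:
step 0: row/col 0 already zero → sign 0
step 1: row/col 1 already zero → sign 0
signature = (0, 0, 2)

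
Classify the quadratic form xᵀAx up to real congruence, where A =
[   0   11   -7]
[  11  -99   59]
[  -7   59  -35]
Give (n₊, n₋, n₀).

step 0: pivot -99 → sign −
step 1: pivot 11/9 → sign +
step 2: row/col 2 already zero → sign 0
signature = (1, 1, 1)

Answer: (1, 1, 1)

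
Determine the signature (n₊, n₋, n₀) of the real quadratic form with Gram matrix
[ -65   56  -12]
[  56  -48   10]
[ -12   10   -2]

Answer: (1, 2, 0)

Derivation:
step 0: pivot -65 → sign −
step 1: pivot 16/65 → sign +
step 2: pivot -1/4 → sign −
signature = (1, 2, 0)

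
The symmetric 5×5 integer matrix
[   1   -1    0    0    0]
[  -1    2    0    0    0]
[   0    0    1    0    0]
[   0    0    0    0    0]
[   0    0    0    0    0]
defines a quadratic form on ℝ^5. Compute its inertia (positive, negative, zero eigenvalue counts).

step 0: pivot 1 → sign +
step 1: pivot 1 → sign +
step 2: pivot 1 → sign +
step 3: row/col 3 already zero → sign 0
step 4: row/col 4 already zero → sign 0
signature = (3, 0, 2)

Answer: (3, 0, 2)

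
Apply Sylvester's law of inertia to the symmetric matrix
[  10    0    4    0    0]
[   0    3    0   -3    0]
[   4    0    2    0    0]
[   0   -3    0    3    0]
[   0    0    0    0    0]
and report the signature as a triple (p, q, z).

step 0: pivot 10 → sign +
step 1: pivot 3 → sign +
step 2: pivot 2/5 → sign +
step 3: row/col 3 already zero → sign 0
step 4: row/col 4 already zero → sign 0
signature = (3, 0, 2)

Answer: (3, 0, 2)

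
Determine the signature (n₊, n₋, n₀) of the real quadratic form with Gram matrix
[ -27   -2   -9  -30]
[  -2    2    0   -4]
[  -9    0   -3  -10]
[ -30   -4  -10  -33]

step 0: pivot -27 → sign −
step 1: pivot 58/27 → sign +
step 2: pivot -6/29 → sign −
step 3: pivot 1/3 → sign +
signature = (2, 2, 0)

Answer: (2, 2, 0)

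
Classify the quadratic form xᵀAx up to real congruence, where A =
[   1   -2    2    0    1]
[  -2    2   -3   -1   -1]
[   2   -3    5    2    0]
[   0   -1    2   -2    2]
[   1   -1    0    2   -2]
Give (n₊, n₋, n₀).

Answer: (2, 3, 0)

Derivation:
step 0: pivot 1 → sign +
step 1: pivot -2 → sign −
step 2: pivot 3/2 → sign +
step 3: pivot -3 → sign −
step 4: pivot -1 → sign −
signature = (2, 3, 0)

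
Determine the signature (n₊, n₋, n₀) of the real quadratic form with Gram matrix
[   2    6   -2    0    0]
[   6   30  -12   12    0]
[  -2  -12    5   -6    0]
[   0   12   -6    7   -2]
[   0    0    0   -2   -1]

step 0: pivot 2 → sign +
step 1: pivot 12 → sign +
step 2: pivot -5 → sign −
step 3: pivot -1/5 → sign −
step 4: row/col 4 already zero → sign 0
signature = (2, 2, 1)

Answer: (2, 2, 1)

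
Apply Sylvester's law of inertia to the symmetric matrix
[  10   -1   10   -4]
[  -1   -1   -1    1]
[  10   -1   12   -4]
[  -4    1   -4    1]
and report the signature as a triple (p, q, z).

Answer: (2, 2, 0)

Derivation:
step 0: pivot 10 → sign +
step 1: pivot -11/10 → sign −
step 2: pivot 2 → sign +
step 3: pivot -3/11 → sign −
signature = (2, 2, 0)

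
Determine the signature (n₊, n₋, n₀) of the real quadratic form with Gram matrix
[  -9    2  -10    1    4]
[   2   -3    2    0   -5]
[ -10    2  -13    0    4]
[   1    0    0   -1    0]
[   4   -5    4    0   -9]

step 0: pivot -9 → sign −
step 1: pivot -23/9 → sign −
step 2: pivot -43/23 → sign −
step 3: pivot -8/43 → sign −
step 4: pivot -1/2 → sign −
signature = (0, 5, 0)

Answer: (0, 5, 0)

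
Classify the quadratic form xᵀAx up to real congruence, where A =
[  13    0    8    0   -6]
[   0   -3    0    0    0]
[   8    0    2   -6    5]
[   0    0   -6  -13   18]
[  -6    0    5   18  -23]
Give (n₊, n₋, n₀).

step 0: pivot 13 → sign +
step 1: pivot -3 → sign −
step 2: pivot -38/13 → sign −
step 3: pivot -13/19 → sign −
step 4: pivot 3/26 → sign +
signature = (2, 3, 0)

Answer: (2, 3, 0)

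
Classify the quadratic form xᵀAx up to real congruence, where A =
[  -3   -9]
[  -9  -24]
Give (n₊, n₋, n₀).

step 0: pivot -3 → sign −
step 1: pivot 3 → sign +
signature = (1, 1, 0)

Answer: (1, 1, 0)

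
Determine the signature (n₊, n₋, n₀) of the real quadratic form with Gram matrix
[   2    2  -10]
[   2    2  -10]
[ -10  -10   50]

Answer: (1, 0, 2)

Derivation:
step 0: pivot 2 → sign +
step 1: row/col 1 already zero → sign 0
step 2: row/col 2 already zero → sign 0
signature = (1, 0, 2)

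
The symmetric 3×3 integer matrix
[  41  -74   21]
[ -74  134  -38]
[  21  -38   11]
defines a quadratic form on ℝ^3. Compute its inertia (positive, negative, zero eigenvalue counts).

step 0: pivot 41 → sign +
step 1: pivot 18/41 → sign +
step 2: pivot 2/9 → sign +
signature = (3, 0, 0)

Answer: (3, 0, 0)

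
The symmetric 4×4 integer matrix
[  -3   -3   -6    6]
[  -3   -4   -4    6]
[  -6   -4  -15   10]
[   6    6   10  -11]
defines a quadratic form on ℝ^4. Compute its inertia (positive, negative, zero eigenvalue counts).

Answer: (1, 3, 0)

Derivation:
step 0: pivot -3 → sign −
step 1: pivot -1 → sign −
step 2: pivot 1 → sign +
step 3: pivot -3 → sign −
signature = (1, 3, 0)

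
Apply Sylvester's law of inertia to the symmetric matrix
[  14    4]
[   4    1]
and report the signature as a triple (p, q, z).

Answer: (1, 1, 0)

Derivation:
step 0: pivot 14 → sign +
step 1: pivot -1/7 → sign −
signature = (1, 1, 0)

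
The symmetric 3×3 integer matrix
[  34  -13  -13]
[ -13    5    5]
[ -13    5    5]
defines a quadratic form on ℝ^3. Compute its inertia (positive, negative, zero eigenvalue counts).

Answer: (2, 0, 1)

Derivation:
step 0: pivot 34 → sign +
step 1: pivot 1/34 → sign +
step 2: row/col 2 already zero → sign 0
signature = (2, 0, 1)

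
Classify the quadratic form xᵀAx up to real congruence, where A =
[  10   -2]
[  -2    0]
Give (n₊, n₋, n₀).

Answer: (1, 1, 0)

Derivation:
step 0: pivot 10 → sign +
step 1: pivot -2/5 → sign −
signature = (1, 1, 0)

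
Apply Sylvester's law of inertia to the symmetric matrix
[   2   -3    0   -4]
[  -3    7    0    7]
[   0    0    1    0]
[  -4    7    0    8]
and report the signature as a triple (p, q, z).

Answer: (3, 1, 0)

Derivation:
step 0: pivot 2 → sign +
step 1: pivot 5/2 → sign +
step 2: pivot 1 → sign +
step 3: pivot -2/5 → sign −
signature = (3, 1, 0)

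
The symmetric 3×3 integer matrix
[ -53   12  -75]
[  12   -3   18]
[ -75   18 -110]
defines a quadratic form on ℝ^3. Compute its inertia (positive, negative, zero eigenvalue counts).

step 0: pivot -53 → sign −
step 1: pivot -15/53 → sign −
step 2: pivot -1/5 → sign −
signature = (0, 3, 0)

Answer: (0, 3, 0)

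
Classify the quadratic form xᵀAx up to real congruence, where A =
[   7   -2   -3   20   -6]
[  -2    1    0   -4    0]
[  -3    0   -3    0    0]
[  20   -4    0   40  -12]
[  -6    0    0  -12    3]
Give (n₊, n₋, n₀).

Answer: (2, 2, 1)

Derivation:
step 0: pivot 7 → sign +
step 1: pivot 3/7 → sign +
step 2: pivot -6 → sign −
step 3: pivot -3 → sign −
step 4: row/col 4 already zero → sign 0
signature = (2, 2, 1)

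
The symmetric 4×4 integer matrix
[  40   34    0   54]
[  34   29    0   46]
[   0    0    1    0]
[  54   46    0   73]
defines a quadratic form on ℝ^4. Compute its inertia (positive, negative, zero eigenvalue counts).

Answer: (3, 0, 1)

Derivation:
step 0: pivot 40 → sign +
step 1: pivot 1/10 → sign +
step 2: pivot 1 → sign +
step 3: row/col 3 already zero → sign 0
signature = (3, 0, 1)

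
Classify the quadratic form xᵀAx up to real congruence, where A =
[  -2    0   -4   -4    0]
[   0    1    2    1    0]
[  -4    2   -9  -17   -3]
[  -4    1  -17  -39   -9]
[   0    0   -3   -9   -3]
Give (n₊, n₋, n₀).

Answer: (1, 4, 0)

Derivation:
step 0: pivot -2 → sign −
step 1: pivot 1 → sign +
step 2: pivot -5 → sign −
step 3: pivot -39/5 → sign −
step 4: pivot -6/13 → sign −
signature = (1, 4, 0)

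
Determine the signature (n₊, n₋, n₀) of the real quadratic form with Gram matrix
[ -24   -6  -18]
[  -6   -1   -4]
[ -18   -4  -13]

step 0: pivot -24 → sign −
step 1: pivot 1/2 → sign +
step 2: row/col 2 already zero → sign 0
signature = (1, 1, 1)

Answer: (1, 1, 1)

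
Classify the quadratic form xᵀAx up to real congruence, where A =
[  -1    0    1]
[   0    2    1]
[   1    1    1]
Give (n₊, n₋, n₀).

step 0: pivot -1 → sign −
step 1: pivot 2 → sign +
step 2: pivot 3/2 → sign +
signature = (2, 1, 0)

Answer: (2, 1, 0)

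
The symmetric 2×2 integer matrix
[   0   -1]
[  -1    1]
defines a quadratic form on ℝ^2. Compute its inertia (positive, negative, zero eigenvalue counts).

step 0: pivot 1 → sign +
step 1: pivot -1 → sign −
signature = (1, 1, 0)

Answer: (1, 1, 0)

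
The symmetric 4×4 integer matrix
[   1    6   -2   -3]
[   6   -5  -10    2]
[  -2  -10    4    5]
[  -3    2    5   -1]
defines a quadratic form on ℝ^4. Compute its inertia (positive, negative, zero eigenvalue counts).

Answer: (2, 2, 0)

Derivation:
step 0: pivot 1 → sign +
step 1: pivot -41 → sign −
step 2: pivot 4/41 → sign +
step 3: pivot -1/4 → sign −
signature = (2, 2, 0)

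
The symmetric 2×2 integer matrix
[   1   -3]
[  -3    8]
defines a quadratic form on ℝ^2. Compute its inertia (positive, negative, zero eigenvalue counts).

step 0: pivot 1 → sign +
step 1: pivot -1 → sign −
signature = (1, 1, 0)

Answer: (1, 1, 0)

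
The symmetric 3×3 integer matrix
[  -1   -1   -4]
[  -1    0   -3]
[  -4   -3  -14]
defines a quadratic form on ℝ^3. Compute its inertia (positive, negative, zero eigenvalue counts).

step 0: pivot -1 → sign −
step 1: pivot 1 → sign +
step 2: pivot 1 → sign +
signature = (2, 1, 0)

Answer: (2, 1, 0)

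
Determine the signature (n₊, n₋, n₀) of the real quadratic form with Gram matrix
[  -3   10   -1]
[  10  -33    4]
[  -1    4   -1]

Answer: (1, 2, 0)

Derivation:
step 0: pivot -3 → sign −
step 1: pivot 1/3 → sign +
step 2: pivot -2 → sign −
signature = (1, 2, 0)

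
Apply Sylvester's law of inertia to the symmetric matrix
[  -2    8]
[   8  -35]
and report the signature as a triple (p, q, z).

step 0: pivot -2 → sign −
step 1: pivot -3 → sign −
signature = (0, 2, 0)

Answer: (0, 2, 0)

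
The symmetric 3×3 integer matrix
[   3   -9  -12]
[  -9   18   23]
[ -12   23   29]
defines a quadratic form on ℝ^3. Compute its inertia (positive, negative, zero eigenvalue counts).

step 0: pivot 3 → sign +
step 1: pivot -9 → sign −
step 2: pivot -2/9 → sign −
signature = (1, 2, 0)

Answer: (1, 2, 0)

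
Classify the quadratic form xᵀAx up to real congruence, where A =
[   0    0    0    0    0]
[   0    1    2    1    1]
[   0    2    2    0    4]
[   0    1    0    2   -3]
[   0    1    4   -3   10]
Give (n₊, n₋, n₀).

Answer: (2, 2, 1)

Derivation:
step 0: pivot 1 → sign +
step 1: pivot -2 → sign −
step 2: pivot 3 → sign +
step 3: pivot -1 → sign −
step 4: row/col 4 already zero → sign 0
signature = (2, 2, 1)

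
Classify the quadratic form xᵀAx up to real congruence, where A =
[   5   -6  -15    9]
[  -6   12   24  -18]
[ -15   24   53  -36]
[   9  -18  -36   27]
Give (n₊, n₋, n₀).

Answer: (3, 0, 1)

Derivation:
step 0: pivot 5 → sign +
step 1: pivot 24/5 → sign +
step 2: pivot 1/2 → sign +
step 3: row/col 3 already zero → sign 0
signature = (3, 0, 1)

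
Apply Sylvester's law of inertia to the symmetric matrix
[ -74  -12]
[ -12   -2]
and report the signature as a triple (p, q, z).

Answer: (0, 2, 0)

Derivation:
step 0: pivot -74 → sign −
step 1: pivot -2/37 → sign −
signature = (0, 2, 0)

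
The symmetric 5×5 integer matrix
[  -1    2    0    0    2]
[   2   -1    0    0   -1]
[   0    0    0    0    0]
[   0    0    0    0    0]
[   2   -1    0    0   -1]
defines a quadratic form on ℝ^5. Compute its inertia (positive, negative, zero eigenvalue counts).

Answer: (1, 1, 3)

Derivation:
step 0: pivot -1 → sign −
step 1: pivot 3 → sign +
step 2: row/col 2 already zero → sign 0
step 3: row/col 3 already zero → sign 0
step 4: row/col 4 already zero → sign 0
signature = (1, 1, 3)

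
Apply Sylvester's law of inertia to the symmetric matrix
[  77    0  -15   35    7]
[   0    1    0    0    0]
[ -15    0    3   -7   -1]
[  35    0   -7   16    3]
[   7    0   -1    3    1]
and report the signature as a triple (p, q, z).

step 0: pivot 77 → sign +
step 1: pivot 1 → sign +
step 2: pivot 6/77 → sign +
step 3: pivot -1/3 → sign −
step 4: row/col 4 already zero → sign 0
signature = (3, 1, 1)

Answer: (3, 1, 1)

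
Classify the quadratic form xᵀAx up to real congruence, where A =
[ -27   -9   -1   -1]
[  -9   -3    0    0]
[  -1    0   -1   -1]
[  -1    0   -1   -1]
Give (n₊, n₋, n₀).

Answer: (1, 2, 1)

Derivation:
step 0: pivot -27 → sign −
step 1: pivot -26/27 → sign −
step 2: pivot 3/26 → sign +
step 3: row/col 3 already zero → sign 0
signature = (1, 2, 1)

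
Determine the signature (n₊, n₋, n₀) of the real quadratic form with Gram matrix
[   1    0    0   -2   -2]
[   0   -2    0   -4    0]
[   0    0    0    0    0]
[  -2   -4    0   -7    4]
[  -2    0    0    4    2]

Answer: (1, 3, 1)

Derivation:
step 0: pivot 1 → sign +
step 1: pivot -2 → sign −
step 2: pivot -3 → sign −
step 3: pivot -2 → sign −
step 4: row/col 4 already zero → sign 0
signature = (1, 3, 1)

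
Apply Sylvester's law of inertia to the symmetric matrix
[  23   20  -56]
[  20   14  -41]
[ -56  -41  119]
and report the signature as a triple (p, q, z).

step 0: pivot 23 → sign +
step 1: pivot -78/23 → sign −
step 2: pivot 3/26 → sign +
signature = (2, 1, 0)

Answer: (2, 1, 0)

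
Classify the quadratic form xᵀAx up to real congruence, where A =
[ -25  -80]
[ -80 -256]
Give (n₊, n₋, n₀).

Answer: (0, 1, 1)

Derivation:
step 0: pivot -25 → sign −
step 1: row/col 1 already zero → sign 0
signature = (0, 1, 1)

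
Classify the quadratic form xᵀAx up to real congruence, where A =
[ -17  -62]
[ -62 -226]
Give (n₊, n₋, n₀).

step 0: pivot -17 → sign −
step 1: pivot 2/17 → sign +
signature = (1, 1, 0)

Answer: (1, 1, 0)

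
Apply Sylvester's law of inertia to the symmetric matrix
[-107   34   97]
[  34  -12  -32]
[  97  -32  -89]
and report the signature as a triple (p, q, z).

step 0: pivot -107 → sign −
step 1: pivot -128/107 → sign −
step 2: pivot 3/32 → sign +
signature = (1, 2, 0)

Answer: (1, 2, 0)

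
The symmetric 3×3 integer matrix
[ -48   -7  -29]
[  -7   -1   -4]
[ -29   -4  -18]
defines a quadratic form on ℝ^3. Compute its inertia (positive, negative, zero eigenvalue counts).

Answer: (1, 2, 0)

Derivation:
step 0: pivot -48 → sign −
step 1: pivot 1/48 → sign +
step 2: pivot -3 → sign −
signature = (1, 2, 0)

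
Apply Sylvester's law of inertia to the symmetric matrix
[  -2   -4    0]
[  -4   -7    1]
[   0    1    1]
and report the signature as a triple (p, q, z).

Answer: (1, 1, 1)

Derivation:
step 0: pivot -2 → sign −
step 1: pivot 1 → sign +
step 2: row/col 2 already zero → sign 0
signature = (1, 1, 1)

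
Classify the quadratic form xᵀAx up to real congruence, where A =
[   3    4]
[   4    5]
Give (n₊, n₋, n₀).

step 0: pivot 3 → sign +
step 1: pivot -1/3 → sign −
signature = (1, 1, 0)

Answer: (1, 1, 0)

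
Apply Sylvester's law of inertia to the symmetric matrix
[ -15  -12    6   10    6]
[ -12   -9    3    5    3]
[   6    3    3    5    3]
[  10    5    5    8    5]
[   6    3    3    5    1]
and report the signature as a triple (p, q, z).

Answer: (1, 3, 1)

Derivation:
step 0: pivot -15 → sign −
step 1: pivot 3/5 → sign +
step 2: pivot -1/3 → sign −
step 3: pivot -2 → sign −
step 4: row/col 4 already zero → sign 0
signature = (1, 3, 1)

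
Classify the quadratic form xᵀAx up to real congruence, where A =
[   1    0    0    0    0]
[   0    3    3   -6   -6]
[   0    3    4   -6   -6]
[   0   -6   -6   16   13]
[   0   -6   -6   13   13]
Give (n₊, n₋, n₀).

Answer: (5, 0, 0)

Derivation:
step 0: pivot 1 → sign +
step 1: pivot 3 → sign +
step 2: pivot 1 → sign +
step 3: pivot 4 → sign +
step 4: pivot 3/4 → sign +
signature = (5, 0, 0)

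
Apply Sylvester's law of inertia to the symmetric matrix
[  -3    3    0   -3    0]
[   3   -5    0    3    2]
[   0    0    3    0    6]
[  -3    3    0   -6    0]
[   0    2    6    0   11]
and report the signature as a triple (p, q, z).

Answer: (2, 3, 0)

Derivation:
step 0: pivot -3 → sign −
step 1: pivot -2 → sign −
step 2: pivot 3 → sign +
step 3: pivot -3 → sign −
step 4: pivot 1 → sign +
signature = (2, 3, 0)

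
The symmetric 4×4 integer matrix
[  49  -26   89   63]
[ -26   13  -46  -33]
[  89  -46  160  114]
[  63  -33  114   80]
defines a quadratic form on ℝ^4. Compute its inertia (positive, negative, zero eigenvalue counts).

Answer: (2, 2, 0)

Derivation:
step 0: pivot 49 → sign +
step 1: pivot -39/49 → sign −
step 2: pivot 3/13 → sign +
step 3: pivot -1 → sign −
signature = (2, 2, 0)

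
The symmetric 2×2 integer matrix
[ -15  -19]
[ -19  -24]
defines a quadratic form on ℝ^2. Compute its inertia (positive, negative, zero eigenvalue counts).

Answer: (1, 1, 0)

Derivation:
step 0: pivot -15 → sign −
step 1: pivot 1/15 → sign +
signature = (1, 1, 0)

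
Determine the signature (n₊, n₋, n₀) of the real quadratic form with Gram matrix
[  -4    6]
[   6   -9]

step 0: pivot -4 → sign −
step 1: row/col 1 already zero → sign 0
signature = (0, 1, 1)

Answer: (0, 1, 1)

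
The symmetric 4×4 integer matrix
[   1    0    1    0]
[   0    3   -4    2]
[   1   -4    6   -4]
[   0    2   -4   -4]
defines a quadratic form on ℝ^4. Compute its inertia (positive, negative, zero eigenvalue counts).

step 0: pivot 1 → sign +
step 1: pivot 3 → sign +
step 2: pivot -1/3 → sign −
step 3: row/col 3 already zero → sign 0
signature = (2, 1, 1)

Answer: (2, 1, 1)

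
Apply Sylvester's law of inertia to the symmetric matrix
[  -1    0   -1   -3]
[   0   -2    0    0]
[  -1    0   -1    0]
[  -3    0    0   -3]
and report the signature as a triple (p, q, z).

Answer: (1, 3, 0)

Derivation:
step 0: pivot -1 → sign −
step 1: pivot -2 → sign −
step 2: pivot 6 → sign +
step 3: pivot -3/2 → sign −
signature = (1, 3, 0)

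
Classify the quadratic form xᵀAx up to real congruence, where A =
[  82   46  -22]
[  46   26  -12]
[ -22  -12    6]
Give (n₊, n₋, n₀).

step 0: pivot 82 → sign +
step 1: pivot 8/41 → sign +
step 2: pivot -1/2 → sign −
signature = (2, 1, 0)

Answer: (2, 1, 0)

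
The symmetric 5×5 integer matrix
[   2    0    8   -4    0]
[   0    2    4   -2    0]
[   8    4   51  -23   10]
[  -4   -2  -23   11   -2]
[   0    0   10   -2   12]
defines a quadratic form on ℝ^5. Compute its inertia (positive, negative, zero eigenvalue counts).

step 0: pivot 2 → sign +
step 1: pivot 2 → sign +
step 2: pivot 11 → sign +
step 3: pivot 2/11 → sign +
step 4: row/col 4 already zero → sign 0
signature = (4, 0, 1)

Answer: (4, 0, 1)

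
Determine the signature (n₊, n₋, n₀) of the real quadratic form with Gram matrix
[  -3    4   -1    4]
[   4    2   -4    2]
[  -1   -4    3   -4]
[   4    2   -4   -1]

Answer: (1, 3, 0)

Derivation:
step 0: pivot -3 → sign −
step 1: pivot 22/3 → sign +
step 2: pivot -6/11 → sign −
step 3: pivot -3 → sign −
signature = (1, 3, 0)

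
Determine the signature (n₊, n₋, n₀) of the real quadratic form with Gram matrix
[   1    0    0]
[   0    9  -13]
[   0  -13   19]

Answer: (3, 0, 0)

Derivation:
step 0: pivot 1 → sign +
step 1: pivot 9 → sign +
step 2: pivot 2/9 → sign +
signature = (3, 0, 0)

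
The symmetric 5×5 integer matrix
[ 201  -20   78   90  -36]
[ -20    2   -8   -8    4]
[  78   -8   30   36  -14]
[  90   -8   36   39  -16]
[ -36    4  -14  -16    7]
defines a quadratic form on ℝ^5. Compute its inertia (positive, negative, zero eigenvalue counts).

Answer: (3, 2, 0)

Derivation:
step 0: pivot 201 → sign +
step 1: pivot 2/201 → sign +
step 2: pivot -6 → sign −
step 3: pivot 3 → sign +
step 4: pivot -1/3 → sign −
signature = (3, 2, 0)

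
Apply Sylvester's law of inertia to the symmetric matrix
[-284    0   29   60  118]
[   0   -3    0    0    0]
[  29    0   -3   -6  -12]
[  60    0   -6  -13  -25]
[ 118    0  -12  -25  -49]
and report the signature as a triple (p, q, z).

step 0: pivot -284 → sign −
step 1: pivot -3 → sign −
step 2: pivot -11/284 → sign −
step 3: pivot 1/11 → sign +
step 4: row/col 4 already zero → sign 0
signature = (1, 3, 1)

Answer: (1, 3, 1)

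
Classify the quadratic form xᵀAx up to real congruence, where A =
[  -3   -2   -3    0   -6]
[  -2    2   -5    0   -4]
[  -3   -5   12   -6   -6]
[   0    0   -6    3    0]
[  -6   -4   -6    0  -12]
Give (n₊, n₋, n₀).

Answer: (3, 1, 1)

Derivation:
step 0: pivot -3 → sign −
step 1: pivot 10/3 → sign +
step 2: pivot 123/10 → sign +
step 3: pivot 3/41 → sign +
step 4: row/col 4 already zero → sign 0
signature = (3, 1, 1)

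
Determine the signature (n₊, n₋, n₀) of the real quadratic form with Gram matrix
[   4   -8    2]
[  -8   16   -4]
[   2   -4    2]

step 0: pivot 4 → sign +
step 1: pivot 1 → sign +
step 2: row/col 2 already zero → sign 0
signature = (2, 0, 1)

Answer: (2, 0, 1)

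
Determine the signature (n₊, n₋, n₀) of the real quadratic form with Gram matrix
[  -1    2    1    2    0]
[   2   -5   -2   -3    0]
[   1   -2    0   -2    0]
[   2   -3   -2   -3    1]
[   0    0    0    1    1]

step 0: pivot -1 → sign −
step 1: pivot -1 → sign −
step 2: pivot 1 → sign +
step 3: pivot 2 → sign +
step 4: pivot 1/2 → sign +
signature = (3, 2, 0)

Answer: (3, 2, 0)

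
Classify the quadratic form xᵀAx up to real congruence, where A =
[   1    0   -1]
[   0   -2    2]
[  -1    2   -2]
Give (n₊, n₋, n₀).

step 0: pivot 1 → sign +
step 1: pivot -2 → sign −
step 2: pivot -1 → sign −
signature = (1, 2, 0)

Answer: (1, 2, 0)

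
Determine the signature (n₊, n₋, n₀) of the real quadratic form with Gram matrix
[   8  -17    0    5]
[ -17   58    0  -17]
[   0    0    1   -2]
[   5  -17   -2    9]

step 0: pivot 8 → sign +
step 1: pivot 175/8 → sign +
step 2: pivot 1 → sign +
step 3: pivot 3/175 → sign +
signature = (4, 0, 0)

Answer: (4, 0, 0)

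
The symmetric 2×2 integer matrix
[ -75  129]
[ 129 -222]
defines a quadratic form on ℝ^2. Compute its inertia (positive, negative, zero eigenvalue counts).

Answer: (0, 2, 0)

Derivation:
step 0: pivot -75 → sign −
step 1: pivot -3/25 → sign −
signature = (0, 2, 0)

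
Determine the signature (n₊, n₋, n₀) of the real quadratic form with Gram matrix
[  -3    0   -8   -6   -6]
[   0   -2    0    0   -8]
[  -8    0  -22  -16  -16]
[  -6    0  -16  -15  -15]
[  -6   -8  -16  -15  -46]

Answer: (1, 4, 0)

Derivation:
step 0: pivot -3 → sign −
step 1: pivot -2 → sign −
step 2: pivot -2/3 → sign −
step 3: pivot -3 → sign −
step 4: pivot 1 → sign +
signature = (1, 4, 0)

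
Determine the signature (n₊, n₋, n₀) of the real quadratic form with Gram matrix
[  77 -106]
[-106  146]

Answer: (2, 0, 0)

Derivation:
step 0: pivot 77 → sign +
step 1: pivot 6/77 → sign +
signature = (2, 0, 0)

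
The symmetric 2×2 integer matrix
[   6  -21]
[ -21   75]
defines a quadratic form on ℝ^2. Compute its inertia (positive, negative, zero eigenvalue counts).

Answer: (2, 0, 0)

Derivation:
step 0: pivot 6 → sign +
step 1: pivot 3/2 → sign +
signature = (2, 0, 0)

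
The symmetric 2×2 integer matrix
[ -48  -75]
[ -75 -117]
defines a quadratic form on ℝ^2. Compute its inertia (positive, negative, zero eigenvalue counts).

Answer: (1, 1, 0)

Derivation:
step 0: pivot -48 → sign −
step 1: pivot 3/16 → sign +
signature = (1, 1, 0)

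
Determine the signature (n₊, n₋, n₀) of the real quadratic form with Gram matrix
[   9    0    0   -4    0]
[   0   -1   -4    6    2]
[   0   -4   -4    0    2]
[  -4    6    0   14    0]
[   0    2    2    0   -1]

Answer: (3, 1, 1)

Derivation:
step 0: pivot 9 → sign +
step 1: pivot -1 → sign −
step 2: pivot 12 → sign +
step 3: pivot 2/9 → sign +
step 4: row/col 4 already zero → sign 0
signature = (3, 1, 1)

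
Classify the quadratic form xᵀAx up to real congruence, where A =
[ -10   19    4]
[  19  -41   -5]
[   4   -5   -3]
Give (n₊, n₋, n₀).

step 0: pivot -10 → sign −
step 1: pivot -49/10 → sign −
step 2: pivot -1/49 → sign −
signature = (0, 3, 0)

Answer: (0, 3, 0)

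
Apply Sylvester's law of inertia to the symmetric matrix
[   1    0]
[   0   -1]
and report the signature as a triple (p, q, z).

step 0: pivot 1 → sign +
step 1: pivot -1 → sign −
signature = (1, 1, 0)

Answer: (1, 1, 0)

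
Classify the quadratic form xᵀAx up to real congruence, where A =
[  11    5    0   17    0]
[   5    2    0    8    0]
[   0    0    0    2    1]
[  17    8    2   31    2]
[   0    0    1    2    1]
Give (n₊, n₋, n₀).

step 0: pivot 11 → sign +
step 1: pivot -3/11 → sign −
step 2: pivot 5 → sign +
step 3: pivot -4/5 → sign −
step 4: pivot 1/4 → sign +
signature = (3, 2, 0)

Answer: (3, 2, 0)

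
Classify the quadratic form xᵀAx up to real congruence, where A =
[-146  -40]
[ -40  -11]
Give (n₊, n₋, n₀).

step 0: pivot -146 → sign −
step 1: pivot -3/73 → sign −
signature = (0, 2, 0)

Answer: (0, 2, 0)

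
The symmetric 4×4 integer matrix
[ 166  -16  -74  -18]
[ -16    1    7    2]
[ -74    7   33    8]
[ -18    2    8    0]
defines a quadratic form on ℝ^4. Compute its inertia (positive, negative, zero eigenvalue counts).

step 0: pivot 166 → sign +
step 1: pivot -45/83 → sign −
step 2: pivot 2/45 → sign +
step 3: pivot -2 → sign −
signature = (2, 2, 0)

Answer: (2, 2, 0)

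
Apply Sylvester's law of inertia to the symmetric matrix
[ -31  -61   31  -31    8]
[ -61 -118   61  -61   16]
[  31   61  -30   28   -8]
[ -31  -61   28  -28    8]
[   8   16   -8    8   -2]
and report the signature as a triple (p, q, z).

Answer: (3, 2, 0)

Derivation:
step 0: pivot -31 → sign −
step 1: pivot 63/31 → sign +
step 2: pivot 1 → sign +
step 3: pivot -6 → sign −
step 4: pivot 2/63 → sign +
signature = (3, 2, 0)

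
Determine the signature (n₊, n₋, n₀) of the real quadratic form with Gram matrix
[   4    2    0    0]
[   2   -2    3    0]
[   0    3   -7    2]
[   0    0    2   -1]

Answer: (1, 2, 1)

Derivation:
step 0: pivot 4 → sign +
step 1: pivot -3 → sign −
step 2: pivot -4 → sign −
step 3: row/col 3 already zero → sign 0
signature = (1, 2, 1)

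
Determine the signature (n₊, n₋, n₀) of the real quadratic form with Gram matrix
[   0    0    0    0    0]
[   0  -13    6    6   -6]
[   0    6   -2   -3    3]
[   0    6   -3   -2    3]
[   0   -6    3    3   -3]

step 0: pivot -13 → sign −
step 1: pivot 10/13 → sign +
step 2: pivot 7/10 → sign +
step 3: pivot -3/7 → sign −
step 4: row/col 4 already zero → sign 0
signature = (2, 2, 1)

Answer: (2, 2, 1)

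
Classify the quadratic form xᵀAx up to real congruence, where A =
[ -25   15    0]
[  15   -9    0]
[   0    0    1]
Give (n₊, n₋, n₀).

step 0: pivot -25 → sign −
step 1: pivot 1 → sign +
step 2: row/col 2 already zero → sign 0
signature = (1, 1, 1)

Answer: (1, 1, 1)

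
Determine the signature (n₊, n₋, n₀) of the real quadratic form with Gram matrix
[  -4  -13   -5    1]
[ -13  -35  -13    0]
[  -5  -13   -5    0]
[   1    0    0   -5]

Answer: (1, 3, 0)

Derivation:
step 0: pivot -4 → sign −
step 1: pivot 29/4 → sign +
step 2: pivot -6/29 → sign −
step 3: pivot -6 → sign −
signature = (1, 3, 0)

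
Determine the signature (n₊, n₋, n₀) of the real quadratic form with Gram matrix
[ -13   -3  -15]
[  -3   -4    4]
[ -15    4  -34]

step 0: pivot -13 → sign −
step 1: pivot -43/13 → sign −
step 2: pivot 6/43 → sign +
signature = (1, 2, 0)

Answer: (1, 2, 0)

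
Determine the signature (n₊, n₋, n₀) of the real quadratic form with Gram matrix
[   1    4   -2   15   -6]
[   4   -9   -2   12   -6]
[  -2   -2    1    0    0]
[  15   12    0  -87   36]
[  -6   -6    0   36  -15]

step 0: pivot 1 → sign +
step 1: pivot -25 → sign −
step 2: pivot -39/25 → sign −
step 3: pivot -12/13 → sign −
step 4: row/col 4 already zero → sign 0
signature = (1, 3, 1)

Answer: (1, 3, 1)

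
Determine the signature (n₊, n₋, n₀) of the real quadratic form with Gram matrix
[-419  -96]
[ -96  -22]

Answer: (0, 2, 0)

Derivation:
step 0: pivot -419 → sign −
step 1: pivot -2/419 → sign −
signature = (0, 2, 0)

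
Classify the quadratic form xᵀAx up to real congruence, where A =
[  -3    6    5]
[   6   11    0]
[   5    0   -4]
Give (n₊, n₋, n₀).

Answer: (1, 2, 0)

Derivation:
step 0: pivot -3 → sign −
step 1: pivot 23 → sign +
step 2: pivot -1/69 → sign −
signature = (1, 2, 0)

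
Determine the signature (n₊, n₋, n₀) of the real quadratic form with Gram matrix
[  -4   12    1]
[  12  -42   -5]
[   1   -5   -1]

step 0: pivot -4 → sign −
step 1: pivot -6 → sign −
step 2: pivot -1/12 → sign −
signature = (0, 3, 0)

Answer: (0, 3, 0)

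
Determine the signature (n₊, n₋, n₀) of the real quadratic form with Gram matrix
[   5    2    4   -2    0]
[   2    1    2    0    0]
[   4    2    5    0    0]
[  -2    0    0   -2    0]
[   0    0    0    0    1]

step 0: pivot 5 → sign +
step 1: pivot 1/5 → sign +
step 2: pivot 1 → sign +
step 3: pivot -6 → sign −
step 4: pivot 1 → sign +
signature = (4, 1, 0)

Answer: (4, 1, 0)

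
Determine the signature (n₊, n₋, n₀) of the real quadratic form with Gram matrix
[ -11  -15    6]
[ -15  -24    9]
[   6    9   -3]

step 0: pivot -11 → sign −
step 1: pivot -39/11 → sign −
step 2: pivot 6/13 → sign +
signature = (1, 2, 0)

Answer: (1, 2, 0)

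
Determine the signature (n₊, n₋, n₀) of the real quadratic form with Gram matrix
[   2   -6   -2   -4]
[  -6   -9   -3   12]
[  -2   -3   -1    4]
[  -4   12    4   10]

step 0: pivot 2 → sign +
step 1: pivot -27 → sign −
step 2: pivot 2 → sign +
step 3: row/col 3 already zero → sign 0
signature = (2, 1, 1)

Answer: (2, 1, 1)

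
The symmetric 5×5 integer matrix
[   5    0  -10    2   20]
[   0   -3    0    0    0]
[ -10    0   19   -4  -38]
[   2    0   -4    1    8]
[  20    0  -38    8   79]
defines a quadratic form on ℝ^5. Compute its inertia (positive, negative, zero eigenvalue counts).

step 0: pivot 5 → sign +
step 1: pivot -3 → sign −
step 2: pivot -1 → sign −
step 3: pivot 1/5 → sign +
step 4: pivot 3 → sign +
signature = (3, 2, 0)

Answer: (3, 2, 0)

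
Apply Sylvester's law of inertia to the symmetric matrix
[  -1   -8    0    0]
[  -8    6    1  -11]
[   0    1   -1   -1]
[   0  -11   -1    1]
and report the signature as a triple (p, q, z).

step 0: pivot -1 → sign −
step 1: pivot 70 → sign +
step 2: pivot -71/70 → sign −
step 3: pivot -2/71 → sign −
signature = (1, 3, 0)

Answer: (1, 3, 0)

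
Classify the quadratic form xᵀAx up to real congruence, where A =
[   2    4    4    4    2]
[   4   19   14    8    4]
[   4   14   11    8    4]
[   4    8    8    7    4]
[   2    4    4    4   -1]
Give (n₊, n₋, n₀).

Answer: (2, 3, 0)

Derivation:
step 0: pivot 2 → sign +
step 1: pivot 11 → sign +
step 2: pivot -3/11 → sign −
step 3: pivot -1 → sign −
step 4: pivot -3 → sign −
signature = (2, 3, 0)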